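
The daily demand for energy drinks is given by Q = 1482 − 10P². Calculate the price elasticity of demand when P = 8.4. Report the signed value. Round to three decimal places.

At P = 8.4, Q = 776.400.
dQ/dP = −20P = -168.
ε = (dQ/dP)(P/Q) = (-168)(8.4/776.400).
|ε| > 1, so demand is elastic at this price.

-1.818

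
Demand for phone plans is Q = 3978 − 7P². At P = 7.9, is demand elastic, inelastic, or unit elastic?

Q = 3541.130, dQ/dP = -110.600.
ε = (dQ/dP)(P/Q) ≈ -0.247.
|ε| = 0.25 < 1.

inelastic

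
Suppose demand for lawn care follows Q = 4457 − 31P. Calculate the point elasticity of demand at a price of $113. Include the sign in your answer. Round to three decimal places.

At P = 113, Q = 954.
dQ/dP = −31.
ε = (dQ/dP)(P/Q) = (-31)(113/954).
|ε| > 1, so demand is elastic at this price.

-3.672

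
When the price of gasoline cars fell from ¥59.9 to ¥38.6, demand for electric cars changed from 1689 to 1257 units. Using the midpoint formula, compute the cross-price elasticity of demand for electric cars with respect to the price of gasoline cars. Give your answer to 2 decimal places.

0.68

ΔQ_x = 1257 − 1689 = -432; ΔP_y = 38.6 − 59.9 = -21.3.
Midpoints: P̄_y = 49.25, Q̄_x = 1473.0.
ε_xy = (ΔQ_x/ΔP_y)(P̄_y/Q̄_x) = (-432/-21.3)(49.25/1473.0).
ε_xy > 0, so the goods are substitutes.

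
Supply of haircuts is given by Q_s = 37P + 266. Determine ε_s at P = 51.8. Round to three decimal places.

0.878

At P = 51.8, Q_s = 2182.60.
dQ_s/dP = 37.
ε_s = (dQ_s/dP)(P/Q_s) = (37)(51.8/2182.60).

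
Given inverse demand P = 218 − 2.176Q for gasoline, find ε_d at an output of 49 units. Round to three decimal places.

-1.045

At Q = 49, P = 218 − 2.176(49) = 111.38.
dP/dQ = −2.176, so dQ/dP = 1/(−2.176) = -0.460.
ε = (dQ/dP)(P/Q) = (-0.460)(111.38/49).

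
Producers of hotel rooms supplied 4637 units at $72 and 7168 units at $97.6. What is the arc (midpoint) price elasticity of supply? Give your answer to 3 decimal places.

ΔQ = 7168 − 4637 = 2531; ΔP = 97.6 − 72 = 25.6.
Midpoints: P̄ = 84.80, Q̄ = 5902.5.
ε_s = (ΔQ/ΔP)(P̄/Q̄) = (2531/25.6)(84.80/5902.5).

1.420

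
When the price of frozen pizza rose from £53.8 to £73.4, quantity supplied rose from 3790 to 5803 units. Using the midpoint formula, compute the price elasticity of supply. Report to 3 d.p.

1.362

ΔQ = 5803 − 3790 = 2013; ΔP = 73.4 − 53.8 = 19.6.
Midpoints: P̄ = 63.60, Q̄ = 4796.5.
ε_s = (ΔQ/ΔP)(P̄/Q̄) = (2013/19.6)(63.60/4796.5).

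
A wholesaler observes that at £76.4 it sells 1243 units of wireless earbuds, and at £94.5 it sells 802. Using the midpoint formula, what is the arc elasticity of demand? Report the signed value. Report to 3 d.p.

ΔQ = 802 − 1243 = -441; ΔP = 94.5 − 76.4 = 18.1.
Midpoints: P̄ = 85.45, Q̄ = 1022.5.
ε = (ΔQ/ΔP)(P̄/Q̄) = (-441/18.1)(85.45/1022.5).

-2.036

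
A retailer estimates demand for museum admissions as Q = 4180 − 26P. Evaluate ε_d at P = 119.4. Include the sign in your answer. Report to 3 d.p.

At P = 119.4, Q = 1075.600.
dQ/dP = −26.
ε = (dQ/dP)(P/Q) = (-26)(119.4/1075.600).
|ε| > 1, so demand is elastic at this price.

-2.886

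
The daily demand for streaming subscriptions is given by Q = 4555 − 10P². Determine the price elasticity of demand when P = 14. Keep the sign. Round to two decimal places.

At P = 14, Q = 2595.
dQ/dP = −20P = -280.
ε = (dQ/dP)(P/Q) = (-280)(14/2595).
|ε| > 1, so demand is elastic at this price.

-1.51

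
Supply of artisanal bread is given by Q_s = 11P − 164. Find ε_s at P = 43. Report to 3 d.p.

1.531

At P = 43, Q_s = 309.
dQ_s/dP = 11.
ε_s = (dQ_s/dP)(P/Q_s) = (11)(43/309).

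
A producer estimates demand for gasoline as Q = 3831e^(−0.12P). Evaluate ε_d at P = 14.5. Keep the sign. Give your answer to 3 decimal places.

At P = 14.5, Q = 672.419.
dQ/dP = −0.12·3831e^(−0.12P) = −0.12Q = -80.690.
ε = (dQ/dP)(P/Q) = (-80.690)(14.5/672.419).

-1.740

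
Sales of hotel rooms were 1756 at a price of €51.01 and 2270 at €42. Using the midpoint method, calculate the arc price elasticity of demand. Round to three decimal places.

ΔQ = 2270 − 1756 = 514; ΔP = 42 − 51.01 = -9.01.
Midpoints: P̄ = 46.50, Q̄ = 2013.0.
ε = (ΔQ/ΔP)(P̄/Q̄) = (514/-9.01)(46.50/2013.0).

-1.318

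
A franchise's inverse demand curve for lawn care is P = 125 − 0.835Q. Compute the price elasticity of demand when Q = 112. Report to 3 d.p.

-0.337

At Q = 112, P = 125 − 0.835(112) = 31.48.
dP/dQ = −0.835, so dQ/dP = 1/(−0.835) = -1.198.
ε = (dQ/dP)(P/Q) = (-1.198)(31.48/112).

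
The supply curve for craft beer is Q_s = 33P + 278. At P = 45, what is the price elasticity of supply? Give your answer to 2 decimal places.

0.84

At P = 45, Q_s = 1763.
dQ_s/dP = 33.
ε_s = (dQ_s/dP)(P/Q_s) = (33)(45/1763).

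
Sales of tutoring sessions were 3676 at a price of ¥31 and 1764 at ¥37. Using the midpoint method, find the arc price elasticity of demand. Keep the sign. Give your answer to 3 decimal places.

ΔQ = 1764 − 3676 = -1912; ΔP = 37 − 31 = 6.
Midpoints: P̄ = 34.00, Q̄ = 2720.0.
ε = (ΔQ/ΔP)(P̄/Q̄) = (-1912/6)(34.00/2720.0).

-3.983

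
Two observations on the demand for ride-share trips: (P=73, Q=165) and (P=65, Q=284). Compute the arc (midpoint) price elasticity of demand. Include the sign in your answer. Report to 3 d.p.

-4.572

ΔQ = 284 − 165 = 119; ΔP = 65 − 73 = -8.
Midpoints: P̄ = 69.00, Q̄ = 224.5.
ε = (ΔQ/ΔP)(P̄/Q̄) = (119/-8)(69.00/224.5).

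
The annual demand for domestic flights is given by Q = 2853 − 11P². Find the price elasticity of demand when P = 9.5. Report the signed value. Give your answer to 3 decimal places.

-1.067

At P = 9.5, Q = 1860.250.
dQ/dP = −22P = -209.
ε = (dQ/dP)(P/Q) = (-209)(9.5/1860.250).
|ε| > 1, so demand is elastic at this price.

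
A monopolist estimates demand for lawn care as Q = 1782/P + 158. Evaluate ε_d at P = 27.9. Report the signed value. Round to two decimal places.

At P = 27.9, Q = 221.871.
dQ/dP = −1782/P² = -2.289.
ε = (dQ/dP)(P/Q) = (-2.289)(27.9/221.871).
|ε| < 1, so demand is inelastic at this price.

-0.29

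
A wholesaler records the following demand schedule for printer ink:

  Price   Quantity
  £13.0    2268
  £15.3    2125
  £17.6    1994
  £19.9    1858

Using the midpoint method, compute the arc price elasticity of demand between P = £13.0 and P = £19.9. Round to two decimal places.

At P = 13.0, Q = 2268; at P = 19.9, Q = 1858.
ΔQ = -410, ΔP = 6.9. Midpoints: P̄ = 16.45, Q̄ = 2063.0.
ε = (ΔQ/ΔP)(P̄/Q̄) = (-410/6.9)(16.45/2063.0).

-0.47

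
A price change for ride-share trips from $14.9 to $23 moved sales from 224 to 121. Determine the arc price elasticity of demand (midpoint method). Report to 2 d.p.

ΔQ = 121 − 224 = -103; ΔP = 23 − 14.9 = 8.1.
Midpoints: P̄ = 18.95, Q̄ = 172.5.
ε = (ΔQ/ΔP)(P̄/Q̄) = (-103/8.1)(18.95/172.5).

-1.40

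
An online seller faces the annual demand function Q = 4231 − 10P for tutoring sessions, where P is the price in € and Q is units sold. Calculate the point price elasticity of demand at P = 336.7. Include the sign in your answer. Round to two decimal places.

At P = 336.7, Q = 864.
dQ/dP = −10.
ε = (dQ/dP)(P/Q) = (-10)(336.7/864).
|ε| > 1, so demand is elastic at this price.

-3.90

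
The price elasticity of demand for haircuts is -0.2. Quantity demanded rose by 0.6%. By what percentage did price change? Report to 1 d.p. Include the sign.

%ΔP ≈ %ΔQ / ε = (0.6%)/(-0.2) = -3.00%.

-3.0%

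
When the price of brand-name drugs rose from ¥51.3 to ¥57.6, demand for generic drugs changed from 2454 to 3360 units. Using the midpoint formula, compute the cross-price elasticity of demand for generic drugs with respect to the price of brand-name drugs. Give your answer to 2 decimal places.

ΔQ_x = 3360 − 2454 = 906; ΔP_y = 57.6 − 51.3 = 6.3.
Midpoints: P̄_y = 54.45, Q̄_x = 2907.0.
ε_xy = (ΔQ_x/ΔP_y)(P̄_y/Q̄_x) = (906/6.3)(54.45/2907.0).

2.69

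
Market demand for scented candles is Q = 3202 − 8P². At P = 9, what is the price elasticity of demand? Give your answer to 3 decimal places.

At P = 9, Q = 2554.
dQ/dP = −16P = -144.
ε = (dQ/dP)(P/Q) = (-144)(9/2554).

-0.507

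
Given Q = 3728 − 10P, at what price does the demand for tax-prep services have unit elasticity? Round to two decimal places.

186.40

For linear demand Q = a − bP, ε = −bP/(a − bP). |ε| = 1 when bP = a − bP, i.e. P = a/(2b).
P = 3728/(2·10) = 3728/20 = 186.4000.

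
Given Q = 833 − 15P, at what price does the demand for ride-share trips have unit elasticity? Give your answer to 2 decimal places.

For linear demand Q = a − bP, ε = −bP/(a − bP). |ε| = 1 when bP = a − bP, i.e. P = a/(2b).
P = 833/(2·15) = 833/30 = 27.7667.

27.77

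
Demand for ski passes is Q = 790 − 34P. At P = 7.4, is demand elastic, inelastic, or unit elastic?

inelastic

Q = 538.400, dQ/dP = -34.
ε = (dQ/dP)(P/Q) ≈ -0.467.
|ε| = 0.47 < 1.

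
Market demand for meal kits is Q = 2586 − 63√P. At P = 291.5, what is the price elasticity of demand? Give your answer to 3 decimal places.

At P = 291.5, Q = 1510.378.
dQ/dP = −63/(2√P) = -1.845.
ε = (dQ/dP)(P/Q) = (-1.845)(291.5/1510.378).
|ε| < 1, so demand is inelastic at this price.

-0.356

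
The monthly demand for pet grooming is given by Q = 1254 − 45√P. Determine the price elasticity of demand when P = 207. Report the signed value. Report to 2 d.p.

At P = 207, Q = 606.563.
dQ/dP = −45/(2√P) = -1.564.
ε = (dQ/dP)(P/Q) = (-1.564)(207/606.563).

-0.53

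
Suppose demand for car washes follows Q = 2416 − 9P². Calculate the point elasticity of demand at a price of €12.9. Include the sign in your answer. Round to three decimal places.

At P = 12.9, Q = 918.310.
dQ/dP = −18P = -232.200.
ε = (dQ/dP)(P/Q) = (-232.200)(12.9/918.310).

-3.262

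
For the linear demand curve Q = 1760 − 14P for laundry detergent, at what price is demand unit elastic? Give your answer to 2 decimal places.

62.86

For linear demand Q = a − bP, ε = −bP/(a − bP). |ε| = 1 when bP = a − bP, i.e. P = a/(2b).
P = 1760/(2·14) = 1760/28 = 62.8571.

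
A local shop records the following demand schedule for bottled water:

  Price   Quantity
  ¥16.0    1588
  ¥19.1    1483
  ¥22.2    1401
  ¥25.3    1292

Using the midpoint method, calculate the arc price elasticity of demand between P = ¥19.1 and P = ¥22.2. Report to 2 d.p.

At P = 19.1, Q = 1483; at P = 22.2, Q = 1401.
ΔQ = -82, ΔP = 3.1. Midpoints: P̄ = 20.65, Q̄ = 1442.0.
ε = (ΔQ/ΔP)(P̄/Q̄) = (-82/3.1)(20.65/1442.0).

-0.38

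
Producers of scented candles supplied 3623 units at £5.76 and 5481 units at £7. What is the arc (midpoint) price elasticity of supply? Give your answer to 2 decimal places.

2.10

ΔQ = 5481 − 3623 = 1858; ΔP = 7 − 5.76 = 1.24.
Midpoints: P̄ = 6.38, Q̄ = 4552.0.
ε_s = (ΔQ/ΔP)(P̄/Q̄) = (1858/1.24)(6.38/4552.0).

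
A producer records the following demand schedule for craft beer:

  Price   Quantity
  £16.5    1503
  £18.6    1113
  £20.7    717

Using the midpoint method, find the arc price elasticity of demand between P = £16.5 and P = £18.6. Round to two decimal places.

-2.49

At P = 16.5, Q = 1503; at P = 18.6, Q = 1113.
ΔQ = -390, ΔP = 2.1. Midpoints: P̄ = 17.55, Q̄ = 1308.0.
ε = (ΔQ/ΔP)(P̄/Q̄) = (-390/2.1)(17.55/1308.0).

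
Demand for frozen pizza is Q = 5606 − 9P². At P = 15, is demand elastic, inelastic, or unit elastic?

elastic

Q = 3581, dQ/dP = -270.
ε = (dQ/dP)(P/Q) ≈ -1.131.
|ε| = 1.13 > 1.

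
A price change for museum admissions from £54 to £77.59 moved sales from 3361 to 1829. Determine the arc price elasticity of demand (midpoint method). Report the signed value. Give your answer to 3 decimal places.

-1.647

ΔQ = 1829 − 3361 = -1532; ΔP = 77.59 − 54 = 23.59.
Midpoints: P̄ = 65.80, Q̄ = 2595.0.
ε = (ΔQ/ΔP)(P̄/Q̄) = (-1532/23.59)(65.80/2595.0).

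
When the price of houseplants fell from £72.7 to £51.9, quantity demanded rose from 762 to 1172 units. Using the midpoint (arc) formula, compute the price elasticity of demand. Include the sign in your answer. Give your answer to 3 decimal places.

-1.270

ΔQ = 1172 − 762 = 410; ΔP = 51.9 − 72.7 = -20.8.
Midpoints: P̄ = 62.30, Q̄ = 967.0.
ε = (ΔQ/ΔP)(P̄/Q̄) = (410/-20.8)(62.30/967.0).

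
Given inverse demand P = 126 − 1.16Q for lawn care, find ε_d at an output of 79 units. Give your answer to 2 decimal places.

At Q = 79, P = 126 − 1.16(79) = 34.36.
dP/dQ = −1.16, so dQ/dP = 1/(−1.16) = -0.862.
ε = (dQ/dP)(P/Q) = (-0.862)(34.36/79).

-0.37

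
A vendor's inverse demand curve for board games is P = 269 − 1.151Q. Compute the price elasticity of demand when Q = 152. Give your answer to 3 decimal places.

-0.538

At Q = 152, P = 269 − 1.151(152) = 94.05.
dP/dQ = −1.151, so dQ/dP = 1/(−1.151) = -0.869.
ε = (dQ/dP)(P/Q) = (-0.869)(94.05/152).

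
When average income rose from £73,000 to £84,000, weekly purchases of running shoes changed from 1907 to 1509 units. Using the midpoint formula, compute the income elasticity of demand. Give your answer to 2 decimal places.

-1.66

ΔQ = -398, ΔI = 11000. Midpoints: Ī = 78,500, Q̄ = 1708.0.
ε_I = (ΔQ/ΔI)(Ī/Q̄) = (-398/11000)(78500/1708.0).
ε_I < 0, so the good is inferior.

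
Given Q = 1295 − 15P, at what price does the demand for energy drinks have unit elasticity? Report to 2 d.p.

43.17

For linear demand Q = a − bP, ε = −bP/(a − bP). |ε| = 1 when bP = a − bP, i.e. P = a/(2b).
P = 1295/(2·15) = 1295/30 = 43.1667.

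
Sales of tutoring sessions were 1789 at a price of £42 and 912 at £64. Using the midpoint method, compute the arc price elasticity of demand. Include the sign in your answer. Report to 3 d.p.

-1.564

ΔQ = 912 − 1789 = -877; ΔP = 64 − 42 = 22.
Midpoints: P̄ = 53.00, Q̄ = 1350.5.
ε = (ΔQ/ΔP)(P̄/Q̄) = (-877/22)(53.00/1350.5).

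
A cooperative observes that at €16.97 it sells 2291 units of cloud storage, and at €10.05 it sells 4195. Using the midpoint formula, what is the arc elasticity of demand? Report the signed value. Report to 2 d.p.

ΔQ = 4195 − 2291 = 1904; ΔP = 10.05 − 16.97 = -6.92.
Midpoints: P̄ = 13.51, Q̄ = 3243.0.
ε = (ΔQ/ΔP)(P̄/Q̄) = (1904/-6.92)(13.51/3243.0).

-1.15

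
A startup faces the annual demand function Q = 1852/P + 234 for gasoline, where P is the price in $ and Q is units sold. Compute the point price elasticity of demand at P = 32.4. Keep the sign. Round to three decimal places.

-0.196

At P = 32.4, Q = 291.160.
dQ/dP = −1852/P² = -1.764.
ε = (dQ/dP)(P/Q) = (-1.764)(32.4/291.160).
|ε| < 1, so demand is inelastic at this price.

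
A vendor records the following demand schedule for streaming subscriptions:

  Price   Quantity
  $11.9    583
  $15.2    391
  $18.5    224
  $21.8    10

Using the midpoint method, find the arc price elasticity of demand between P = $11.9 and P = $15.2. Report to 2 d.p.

At P = 11.9, Q = 583; at P = 15.2, Q = 391.
ΔQ = -192, ΔP = 3.3. Midpoints: P̄ = 13.55, Q̄ = 487.0.
ε = (ΔQ/ΔP)(P̄/Q̄) = (-192/3.3)(13.55/487.0).

-1.62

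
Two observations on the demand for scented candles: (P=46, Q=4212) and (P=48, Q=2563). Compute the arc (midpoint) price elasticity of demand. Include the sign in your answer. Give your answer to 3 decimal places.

ΔQ = 2563 − 4212 = -1649; ΔP = 48 − 46 = 2.
Midpoints: P̄ = 47.00, Q̄ = 3387.5.
ε = (ΔQ/ΔP)(P̄/Q̄) = (-1649/2)(47.00/3387.5).

-11.440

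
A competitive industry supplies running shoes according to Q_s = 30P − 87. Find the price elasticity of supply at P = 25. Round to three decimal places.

At P = 25, Q_s = 663.
dQ_s/dP = 30.
ε_s = (dQ_s/dP)(P/Q_s) = (30)(25/663).

1.131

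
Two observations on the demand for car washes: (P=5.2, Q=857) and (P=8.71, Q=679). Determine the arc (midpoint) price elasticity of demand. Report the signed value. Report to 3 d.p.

ΔQ = 679 − 857 = -178; ΔP = 8.71 − 5.2 = 3.51.
Midpoints: P̄ = 6.96, Q̄ = 768.0.
ε = (ΔQ/ΔP)(P̄/Q̄) = (-178/3.51)(6.96/768.0).

-0.459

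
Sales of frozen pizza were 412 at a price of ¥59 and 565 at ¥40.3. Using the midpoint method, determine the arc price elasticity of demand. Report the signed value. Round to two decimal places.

-0.83

ΔQ = 565 − 412 = 153; ΔP = 40.3 − 59 = -18.7.
Midpoints: P̄ = 49.65, Q̄ = 488.5.
ε = (ΔQ/ΔP)(P̄/Q̄) = (153/-18.7)(49.65/488.5).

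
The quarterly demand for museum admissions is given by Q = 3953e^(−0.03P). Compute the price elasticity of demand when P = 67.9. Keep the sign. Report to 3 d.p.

At P = 67.9, Q = 515.548.
dQ/dP = −0.03·3953e^(−0.03P) = −0.03Q = -15.466.
ε = (dQ/dP)(P/Q) = (-15.466)(67.9/515.548).

-2.037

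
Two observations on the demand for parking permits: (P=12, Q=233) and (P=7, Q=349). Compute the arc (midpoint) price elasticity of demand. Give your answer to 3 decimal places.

-0.757

ΔQ = 349 − 233 = 116; ΔP = 7 − 12 = -5.
Midpoints: P̄ = 9.50, Q̄ = 291.0.
ε = (ΔQ/ΔP)(P̄/Q̄) = (116/-5)(9.50/291.0).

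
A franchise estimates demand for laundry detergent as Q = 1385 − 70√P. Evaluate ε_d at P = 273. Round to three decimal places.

At P = 273, Q = 228.410.
dQ/dP = −70/(2√P) = -2.118.
ε = (dQ/dP)(P/Q) = (-2.118)(273/228.410).

-2.532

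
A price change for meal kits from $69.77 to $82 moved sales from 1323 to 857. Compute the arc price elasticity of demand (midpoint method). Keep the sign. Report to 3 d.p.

ΔQ = 857 − 1323 = -466; ΔP = 82 − 69.77 = 12.23.
Midpoints: P̄ = 75.88, Q̄ = 1090.0.
ε = (ΔQ/ΔP)(P̄/Q̄) = (-466/12.23)(75.88/1090.0).

-2.653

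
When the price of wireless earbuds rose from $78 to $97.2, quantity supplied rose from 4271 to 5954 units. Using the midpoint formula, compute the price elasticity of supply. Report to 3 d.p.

1.502

ΔQ = 5954 − 4271 = 1683; ΔP = 97.2 − 78 = 19.2.
Midpoints: P̄ = 87.60, Q̄ = 5112.5.
ε_s = (ΔQ/ΔP)(P̄/Q̄) = (1683/19.2)(87.60/5112.5).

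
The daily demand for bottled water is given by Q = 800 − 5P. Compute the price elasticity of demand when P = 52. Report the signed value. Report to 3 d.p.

At P = 52, Q = 540.
dQ/dP = −5.
ε = (dQ/dP)(P/Q) = (-5)(52/540).

-0.481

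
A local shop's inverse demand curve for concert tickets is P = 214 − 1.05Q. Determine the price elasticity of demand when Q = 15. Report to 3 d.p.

-12.587

At Q = 15, P = 214 − 1.05(15) = 198.25.
dP/dQ = −1.05, so dQ/dP = 1/(−1.05) = -0.952.
ε = (dQ/dP)(P/Q) = (-0.952)(198.25/15).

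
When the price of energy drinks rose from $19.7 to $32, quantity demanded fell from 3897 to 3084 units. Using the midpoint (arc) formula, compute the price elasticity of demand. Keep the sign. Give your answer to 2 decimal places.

-0.49

ΔQ = 3084 − 3897 = -813; ΔP = 32 − 19.7 = 12.3.
Midpoints: P̄ = 25.85, Q̄ = 3490.5.
ε = (ΔQ/ΔP)(P̄/Q̄) = (-813/12.3)(25.85/3490.5).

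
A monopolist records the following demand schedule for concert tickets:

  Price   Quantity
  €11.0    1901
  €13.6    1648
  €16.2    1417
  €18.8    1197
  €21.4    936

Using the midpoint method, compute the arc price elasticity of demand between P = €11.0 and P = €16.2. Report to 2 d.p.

At P = 11.0, Q = 1901; at P = 16.2, Q = 1417.
ΔQ = -484, ΔP = 5.2. Midpoints: P̄ = 13.60, Q̄ = 1659.0.
ε = (ΔQ/ΔP)(P̄/Q̄) = (-484/5.2)(13.60/1659.0).

-0.76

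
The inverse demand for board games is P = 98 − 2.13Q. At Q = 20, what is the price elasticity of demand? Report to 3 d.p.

At Q = 20, P = 98 − 2.13(20) = 55.40.
dP/dQ = −2.13, so dQ/dP = 1/(−2.13) = -0.469.
ε = (dQ/dP)(P/Q) = (-0.469)(55.40/20).

-1.300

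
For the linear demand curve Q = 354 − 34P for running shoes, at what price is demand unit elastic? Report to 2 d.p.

For linear demand Q = a − bP, ε = −bP/(a − bP). |ε| = 1 when bP = a − bP, i.e. P = a/(2b).
P = 354/(2·34) = 354/68 = 5.2059.

5.21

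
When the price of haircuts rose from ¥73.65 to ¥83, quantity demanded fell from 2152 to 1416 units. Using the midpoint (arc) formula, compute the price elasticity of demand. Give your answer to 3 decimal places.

ΔQ = 1416 − 2152 = -736; ΔP = 83 − 73.65 = 9.35.
Midpoints: P̄ = 78.33, Q̄ = 1784.0.
ε = (ΔQ/ΔP)(P̄/Q̄) = (-736/9.35)(78.33/1784.0).

-3.456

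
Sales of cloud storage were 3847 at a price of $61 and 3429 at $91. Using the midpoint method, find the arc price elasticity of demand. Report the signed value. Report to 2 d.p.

ΔQ = 3429 − 3847 = -418; ΔP = 91 − 61 = 30.
Midpoints: P̄ = 76.00, Q̄ = 3638.0.
ε = (ΔQ/ΔP)(P̄/Q̄) = (-418/30)(76.00/3638.0).

-0.29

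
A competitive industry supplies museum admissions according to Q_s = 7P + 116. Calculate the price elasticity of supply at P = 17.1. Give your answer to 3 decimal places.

At P = 17.1, Q_s = 235.70.
dQ_s/dP = 7.
ε_s = (dQ_s/dP)(P/Q_s) = (7)(17.1/235.70).

0.508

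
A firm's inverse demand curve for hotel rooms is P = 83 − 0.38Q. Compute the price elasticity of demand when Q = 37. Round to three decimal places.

At Q = 37, P = 83 − 0.38(37) = 68.94.
dP/dQ = −0.38, so dQ/dP = 1/(−0.38) = -2.632.
ε = (dQ/dP)(P/Q) = (-2.632)(68.94/37).

-4.903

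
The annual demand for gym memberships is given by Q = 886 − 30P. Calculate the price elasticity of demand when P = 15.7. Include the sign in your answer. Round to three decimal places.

At P = 15.7, Q = 415.
dQ/dP = −30.
ε = (dQ/dP)(P/Q) = (-30)(15.7/415).
|ε| > 1, so demand is elastic at this price.

-1.135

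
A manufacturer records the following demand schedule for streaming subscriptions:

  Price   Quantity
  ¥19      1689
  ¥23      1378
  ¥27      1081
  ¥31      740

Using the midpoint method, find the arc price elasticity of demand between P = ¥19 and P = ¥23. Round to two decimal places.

-1.06

At P = 19, Q = 1689; at P = 23, Q = 1378.
ΔQ = -311, ΔP = 4. Midpoints: P̄ = 21.00, Q̄ = 1533.5.
ε = (ΔQ/ΔP)(P̄/Q̄) = (-311/4)(21.00/1533.5).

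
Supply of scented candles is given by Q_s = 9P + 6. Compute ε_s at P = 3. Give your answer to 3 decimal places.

At P = 3, Q_s = 33.
dQ_s/dP = 9.
ε_s = (dQ_s/dP)(P/Q_s) = (9)(3/33).

0.818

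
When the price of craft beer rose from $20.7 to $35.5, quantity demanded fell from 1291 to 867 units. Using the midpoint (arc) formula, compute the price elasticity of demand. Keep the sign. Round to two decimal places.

ΔQ = 867 − 1291 = -424; ΔP = 35.5 − 20.7 = 14.8.
Midpoints: P̄ = 28.10, Q̄ = 1079.0.
ε = (ΔQ/ΔP)(P̄/Q̄) = (-424/14.8)(28.10/1079.0).

-0.75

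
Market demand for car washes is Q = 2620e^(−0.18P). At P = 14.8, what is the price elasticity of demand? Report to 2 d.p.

-2.66

At P = 14.8, Q = 182.533.
dQ/dP = −0.18·2620e^(−0.18P) = −0.18Q = -32.856.
ε = (dQ/dP)(P/Q) = (-32.856)(14.8/182.533).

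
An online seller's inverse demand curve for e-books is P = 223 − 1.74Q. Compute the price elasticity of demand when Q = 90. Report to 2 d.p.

-0.42

At Q = 90, P = 223 − 1.74(90) = 66.40.
dP/dQ = −1.74, so dQ/dP = 1/(−1.74) = -0.575.
ε = (dQ/dP)(P/Q) = (-0.575)(66.40/90).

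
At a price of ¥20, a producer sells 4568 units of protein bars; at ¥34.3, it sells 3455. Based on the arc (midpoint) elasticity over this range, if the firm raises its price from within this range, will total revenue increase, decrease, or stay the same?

Arc ε = (-1113/14.3)(27.15/4011.5) ≈ -0.527.
|ε| = 0.53 < 1, so demand is inelastic. A price rise therefore raises total revenue.

increase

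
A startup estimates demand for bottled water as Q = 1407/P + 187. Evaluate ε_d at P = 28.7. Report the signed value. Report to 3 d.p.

-0.208

At P = 28.7, Q = 236.024.
dQ/dP = −1407/P² = -1.708.
ε = (dQ/dP)(P/Q) = (-1.708)(28.7/236.024).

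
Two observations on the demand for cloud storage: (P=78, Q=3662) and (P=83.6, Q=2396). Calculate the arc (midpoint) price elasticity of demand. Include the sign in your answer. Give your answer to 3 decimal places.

ΔQ = 2396 − 3662 = -1266; ΔP = 83.6 − 78 = 5.6.
Midpoints: P̄ = 80.80, Q̄ = 3029.0.
ε = (ΔQ/ΔP)(P̄/Q̄) = (-1266/5.6)(80.80/3029.0).

-6.031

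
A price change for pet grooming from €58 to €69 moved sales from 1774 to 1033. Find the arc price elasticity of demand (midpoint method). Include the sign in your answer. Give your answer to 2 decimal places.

-3.05

ΔQ = 1033 − 1774 = -741; ΔP = 69 − 58 = 11.
Midpoints: P̄ = 63.50, Q̄ = 1403.5.
ε = (ΔQ/ΔP)(P̄/Q̄) = (-741/11)(63.50/1403.5).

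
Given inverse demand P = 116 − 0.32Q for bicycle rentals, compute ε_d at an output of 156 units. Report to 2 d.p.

At Q = 156, P = 116 − 0.32(156) = 66.08.
dP/dQ = −0.32, so dQ/dP = 1/(−0.32) = -3.125.
ε = (dQ/dP)(P/Q) = (-3.125)(66.08/156).

-1.32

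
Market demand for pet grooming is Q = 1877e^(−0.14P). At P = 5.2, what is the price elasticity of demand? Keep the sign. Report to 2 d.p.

At P = 5.2, Q = 906.354.
dQ/dP = −0.14·1877e^(−0.14P) = −0.14Q = -126.890.
ε = (dQ/dP)(P/Q) = (-126.890)(5.2/906.354).

-0.73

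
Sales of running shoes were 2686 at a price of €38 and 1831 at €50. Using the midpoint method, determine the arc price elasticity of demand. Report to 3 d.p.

-1.388

ΔQ = 1831 − 2686 = -855; ΔP = 50 − 38 = 12.
Midpoints: P̄ = 44.00, Q̄ = 2258.5.
ε = (ΔQ/ΔP)(P̄/Q̄) = (-855/12)(44.00/2258.5).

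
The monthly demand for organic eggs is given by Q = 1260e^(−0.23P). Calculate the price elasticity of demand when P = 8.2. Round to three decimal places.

At P = 8.2, Q = 191.113.
dQ/dP = −0.23·1260e^(−0.23P) = −0.23Q = -43.956.
ε = (dQ/dP)(P/Q) = (-43.956)(8.2/191.113).

-1.886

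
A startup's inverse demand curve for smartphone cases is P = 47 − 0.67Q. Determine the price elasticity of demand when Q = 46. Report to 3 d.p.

-0.525

At Q = 46, P = 47 − 0.67(46) = 16.18.
dP/dQ = −0.67, so dQ/dP = 1/(−0.67) = -1.493.
ε = (dQ/dP)(P/Q) = (-1.493)(16.18/46).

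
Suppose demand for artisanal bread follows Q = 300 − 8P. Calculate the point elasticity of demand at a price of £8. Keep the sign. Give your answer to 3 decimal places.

At P = 8, Q = 236.
dQ/dP = −8.
ε = (dQ/dP)(P/Q) = (-8)(8/236).
|ε| < 1, so demand is inelastic at this price.

-0.271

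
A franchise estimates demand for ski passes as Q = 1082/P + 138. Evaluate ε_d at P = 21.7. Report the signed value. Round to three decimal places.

-0.265

At P = 21.7, Q = 187.862.
dQ/dP = −1082/P² = -2.298.
ε = (dQ/dP)(P/Q) = (-2.298)(21.7/187.862).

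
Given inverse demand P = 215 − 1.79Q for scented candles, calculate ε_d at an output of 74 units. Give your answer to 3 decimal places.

At Q = 74, P = 215 − 1.79(74) = 82.54.
dP/dQ = −1.79, so dQ/dP = 1/(−1.79) = -0.559.
ε = (dQ/dP)(P/Q) = (-0.559)(82.54/74).

-0.623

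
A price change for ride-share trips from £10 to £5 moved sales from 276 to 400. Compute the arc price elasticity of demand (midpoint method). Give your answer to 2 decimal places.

ΔQ = 400 − 276 = 124; ΔP = 5 − 10 = -5.
Midpoints: P̄ = 7.50, Q̄ = 338.0.
ε = (ΔQ/ΔP)(P̄/Q̄) = (124/-5)(7.50/338.0).

-0.55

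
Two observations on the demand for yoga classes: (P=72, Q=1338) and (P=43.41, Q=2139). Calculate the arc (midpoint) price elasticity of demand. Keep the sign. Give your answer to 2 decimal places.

-0.93

ΔQ = 2139 − 1338 = 801; ΔP = 43.41 − 72 = -28.59.
Midpoints: P̄ = 57.70, Q̄ = 1738.5.
ε = (ΔQ/ΔP)(P̄/Q̄) = (801/-28.59)(57.70/1738.5).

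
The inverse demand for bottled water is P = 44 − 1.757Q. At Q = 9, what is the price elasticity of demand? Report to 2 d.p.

-1.78

At Q = 9, P = 44 − 1.757(9) = 28.19.
dP/dQ = −1.757, so dQ/dP = 1/(−1.757) = -0.569.
ε = (dQ/dP)(P/Q) = (-0.569)(28.19/9).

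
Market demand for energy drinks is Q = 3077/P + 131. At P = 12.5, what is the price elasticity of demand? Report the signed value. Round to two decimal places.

At P = 12.5, Q = 377.160.
dQ/dP = −3077/P² = -19.693.
ε = (dQ/dP)(P/Q) = (-19.693)(12.5/377.160).

-0.65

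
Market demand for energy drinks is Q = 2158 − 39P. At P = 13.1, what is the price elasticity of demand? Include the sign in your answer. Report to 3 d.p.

-0.310

At P = 13.1, Q = 1647.100.
dQ/dP = −39.
ε = (dQ/dP)(P/Q) = (-39)(13.1/1647.100).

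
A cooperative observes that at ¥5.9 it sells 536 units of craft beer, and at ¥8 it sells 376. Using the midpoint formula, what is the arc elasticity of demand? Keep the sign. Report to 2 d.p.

ΔQ = 376 − 536 = -160; ΔP = 8 − 5.9 = 2.1.
Midpoints: P̄ = 6.95, Q̄ = 456.0.
ε = (ΔQ/ΔP)(P̄/Q̄) = (-160/2.1)(6.95/456.0).

-1.16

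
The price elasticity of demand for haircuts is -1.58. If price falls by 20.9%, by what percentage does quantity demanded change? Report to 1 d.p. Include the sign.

%ΔQ ≈ ε × %ΔP = (-1.58)(-20.9%) = 33.02%.

33.0%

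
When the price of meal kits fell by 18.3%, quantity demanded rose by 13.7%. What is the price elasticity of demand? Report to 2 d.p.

-0.75

ε = %ΔQ / %ΔP = (13.7)/(-18.3) = -0.749.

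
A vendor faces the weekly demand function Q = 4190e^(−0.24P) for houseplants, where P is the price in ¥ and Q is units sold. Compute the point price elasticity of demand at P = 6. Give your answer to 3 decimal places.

At P = 6, Q = 992.727.
dQ/dP = −0.24·4190e^(−0.24P) = −0.24Q = -238.255.
ε = (dQ/dP)(P/Q) = (-238.255)(6/992.727).
|ε| > 1, so demand is elastic at this price.

-1.440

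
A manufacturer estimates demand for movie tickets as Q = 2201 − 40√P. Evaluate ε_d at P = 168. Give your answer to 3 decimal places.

-0.154

At P = 168, Q = 1682.541.
dQ/dP = −40/(2√P) = -1.543.
ε = (dQ/dP)(P/Q) = (-1.543)(168/1682.541).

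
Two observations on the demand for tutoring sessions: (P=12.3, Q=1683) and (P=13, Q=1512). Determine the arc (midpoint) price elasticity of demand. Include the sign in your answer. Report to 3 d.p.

-1.934

ΔQ = 1512 − 1683 = -171; ΔP = 13 − 12.3 = 0.7.
Midpoints: P̄ = 12.65, Q̄ = 1597.5.
ε = (ΔQ/ΔP)(P̄/Q̄) = (-171/0.7)(12.65/1597.5).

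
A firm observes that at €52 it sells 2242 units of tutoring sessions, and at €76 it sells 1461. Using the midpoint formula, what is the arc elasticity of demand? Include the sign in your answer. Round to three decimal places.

ΔQ = 1461 − 2242 = -781; ΔP = 76 − 52 = 24.
Midpoints: P̄ = 64.00, Q̄ = 1851.5.
ε = (ΔQ/ΔP)(P̄/Q̄) = (-781/24)(64.00/1851.5).

-1.125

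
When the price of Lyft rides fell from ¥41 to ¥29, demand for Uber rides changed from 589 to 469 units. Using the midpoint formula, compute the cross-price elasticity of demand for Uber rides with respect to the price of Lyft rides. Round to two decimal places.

ΔQ_x = 469 − 589 = -120; ΔP_y = 29 − 41 = -12.
Midpoints: P̄_y = 35.00, Q̄_x = 529.0.
ε_xy = (ΔQ_x/ΔP_y)(P̄_y/Q̄_x) = (-120/-12)(35.00/529.0).

0.66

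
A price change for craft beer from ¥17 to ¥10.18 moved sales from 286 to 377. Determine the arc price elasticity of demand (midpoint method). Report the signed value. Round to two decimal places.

ΔQ = 377 − 286 = 91; ΔP = 10.18 − 17 = -6.82.
Midpoints: P̄ = 13.59, Q̄ = 331.5.
ε = (ΔQ/ΔP)(P̄/Q̄) = (91/-6.82)(13.59/331.5).

-0.55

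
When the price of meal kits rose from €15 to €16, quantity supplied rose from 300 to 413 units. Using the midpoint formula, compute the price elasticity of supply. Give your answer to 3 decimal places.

ΔQ = 413 − 300 = 113; ΔP = 16 − 15 = 1.
Midpoints: P̄ = 15.50, Q̄ = 356.5.
ε_s = (ΔQ/ΔP)(P̄/Q̄) = (113/1)(15.50/356.5).

4.913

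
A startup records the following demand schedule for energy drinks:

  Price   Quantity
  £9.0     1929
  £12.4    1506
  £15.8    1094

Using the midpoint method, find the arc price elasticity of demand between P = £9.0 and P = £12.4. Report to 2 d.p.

At P = 9.0, Q = 1929; at P = 12.4, Q = 1506.
ΔQ = -423, ΔP = 3.4. Midpoints: P̄ = 10.70, Q̄ = 1717.5.
ε = (ΔQ/ΔP)(P̄/Q̄) = (-423/3.4)(10.70/1717.5).

-0.78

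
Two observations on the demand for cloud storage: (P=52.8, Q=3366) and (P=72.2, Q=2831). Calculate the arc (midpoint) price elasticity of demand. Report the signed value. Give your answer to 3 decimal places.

-0.556

ΔQ = 2831 − 3366 = -535; ΔP = 72.2 − 52.8 = 19.4.
Midpoints: P̄ = 62.50, Q̄ = 3098.5.
ε = (ΔQ/ΔP)(P̄/Q̄) = (-535/19.4)(62.50/3098.5).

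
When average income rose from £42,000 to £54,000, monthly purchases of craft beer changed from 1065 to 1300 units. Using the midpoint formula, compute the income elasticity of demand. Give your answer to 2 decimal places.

0.79

ΔQ = 235, ΔI = 12000. Midpoints: Ī = 48,000, Q̄ = 1182.5.
ε_I = (ΔQ/ΔI)(Ī/Q̄) = (235/12000)(48000/1182.5).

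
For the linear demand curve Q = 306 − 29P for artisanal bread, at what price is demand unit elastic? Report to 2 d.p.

5.28

For linear demand Q = a − bP, ε = −bP/(a − bP). |ε| = 1 when bP = a − bP, i.e. P = a/(2b).
P = 306/(2·29) = 306/58 = 5.2759.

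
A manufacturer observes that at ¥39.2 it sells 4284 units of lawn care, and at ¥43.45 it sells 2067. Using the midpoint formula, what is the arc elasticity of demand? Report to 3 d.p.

ΔQ = 2067 − 4284 = -2217; ΔP = 43.45 − 39.2 = 4.25.
Midpoints: P̄ = 41.33, Q̄ = 3175.5.
ε = (ΔQ/ΔP)(P̄/Q̄) = (-2217/4.25)(41.33/3175.5).

-6.789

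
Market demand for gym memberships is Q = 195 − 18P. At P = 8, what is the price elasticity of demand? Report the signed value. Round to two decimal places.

-2.82

At P = 8, Q = 51.
dQ/dP = −18.
ε = (dQ/dP)(P/Q) = (-18)(8/51).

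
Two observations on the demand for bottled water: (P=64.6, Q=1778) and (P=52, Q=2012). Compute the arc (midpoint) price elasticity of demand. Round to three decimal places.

-0.571

ΔQ = 2012 − 1778 = 234; ΔP = 52 − 64.6 = -12.6.
Midpoints: P̄ = 58.30, Q̄ = 1895.0.
ε = (ΔQ/ΔP)(P̄/Q̄) = (234/-12.6)(58.30/1895.0).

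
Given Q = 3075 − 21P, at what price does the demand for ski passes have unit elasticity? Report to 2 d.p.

For linear demand Q = a − bP, ε = −bP/(a − bP). |ε| = 1 when bP = a − bP, i.e. P = a/(2b).
P = 3075/(2·21) = 3075/42 = 73.2143.

73.21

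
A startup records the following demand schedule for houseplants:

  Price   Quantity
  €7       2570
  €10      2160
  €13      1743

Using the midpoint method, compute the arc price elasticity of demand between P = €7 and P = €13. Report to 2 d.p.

-0.64

At P = 7, Q = 2570; at P = 13, Q = 1743.
ΔQ = -827, ΔP = 6. Midpoints: P̄ = 10.00, Q̄ = 2156.5.
ε = (ΔQ/ΔP)(P̄/Q̄) = (-827/6)(10.00/2156.5).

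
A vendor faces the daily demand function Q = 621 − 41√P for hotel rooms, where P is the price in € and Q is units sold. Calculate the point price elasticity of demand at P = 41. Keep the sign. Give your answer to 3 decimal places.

-0.366

At P = 41, Q = 358.472.
dQ/dP = −41/(2√P) = -3.202.
ε = (dQ/dP)(P/Q) = (-3.202)(41/358.472).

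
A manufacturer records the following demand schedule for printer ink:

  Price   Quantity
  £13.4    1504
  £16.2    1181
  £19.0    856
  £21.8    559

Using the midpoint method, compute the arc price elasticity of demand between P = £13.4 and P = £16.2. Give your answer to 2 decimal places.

At P = 13.4, Q = 1504; at P = 16.2, Q = 1181.
ΔQ = -323, ΔP = 2.8. Midpoints: P̄ = 14.80, Q̄ = 1342.5.
ε = (ΔQ/ΔP)(P̄/Q̄) = (-323/2.8)(14.80/1342.5).

-1.27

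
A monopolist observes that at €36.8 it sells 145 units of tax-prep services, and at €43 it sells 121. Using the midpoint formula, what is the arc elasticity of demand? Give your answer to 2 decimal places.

-1.16

ΔQ = 121 − 145 = -24; ΔP = 43 − 36.8 = 6.2.
Midpoints: P̄ = 39.90, Q̄ = 133.0.
ε = (ΔQ/ΔP)(P̄/Q̄) = (-24/6.2)(39.90/133.0).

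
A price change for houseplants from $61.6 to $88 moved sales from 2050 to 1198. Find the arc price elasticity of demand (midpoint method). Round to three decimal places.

ΔQ = 1198 − 2050 = -852; ΔP = 88 − 61.6 = 26.4.
Midpoints: P̄ = 74.80, Q̄ = 1624.0.
ε = (ΔQ/ΔP)(P̄/Q̄) = (-852/26.4)(74.80/1624.0).

-1.486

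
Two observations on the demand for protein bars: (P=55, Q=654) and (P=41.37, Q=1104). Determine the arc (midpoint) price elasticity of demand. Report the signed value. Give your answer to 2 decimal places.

-1.81

ΔQ = 1104 − 654 = 450; ΔP = 41.37 − 55 = -13.63.
Midpoints: P̄ = 48.19, Q̄ = 879.0.
ε = (ΔQ/ΔP)(P̄/Q̄) = (450/-13.63)(48.19/879.0).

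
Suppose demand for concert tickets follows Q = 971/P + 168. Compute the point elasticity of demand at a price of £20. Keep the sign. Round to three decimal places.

At P = 20, Q = 216.550.
dQ/dP = −971/P² = -2.428.
ε = (dQ/dP)(P/Q) = (-2.428)(20/216.550).

-0.224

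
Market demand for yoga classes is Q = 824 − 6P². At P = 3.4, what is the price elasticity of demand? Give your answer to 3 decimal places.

-0.184

At P = 3.4, Q = 754.640.
dQ/dP = −12P = -40.800.
ε = (dQ/dP)(P/Q) = (-40.800)(3.4/754.640).
|ε| < 1, so demand is inelastic at this price.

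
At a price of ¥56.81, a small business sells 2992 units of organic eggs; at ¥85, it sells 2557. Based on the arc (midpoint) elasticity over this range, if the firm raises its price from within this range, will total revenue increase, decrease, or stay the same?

increase

Arc ε = (-435/28.19)(70.91/2774.5) ≈ -0.394.
|ε| = 0.39 < 1, so demand is inelastic. A price rise therefore raises total revenue.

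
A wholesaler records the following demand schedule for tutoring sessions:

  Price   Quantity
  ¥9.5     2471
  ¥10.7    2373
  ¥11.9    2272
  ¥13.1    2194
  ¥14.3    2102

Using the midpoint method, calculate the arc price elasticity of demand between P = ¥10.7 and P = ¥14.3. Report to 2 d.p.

At P = 10.7, Q = 2373; at P = 14.3, Q = 2102.
ΔQ = -271, ΔP = 3.6. Midpoints: P̄ = 12.50, Q̄ = 2237.5.
ε = (ΔQ/ΔP)(P̄/Q̄) = (-271/3.6)(12.50/2237.5).

-0.42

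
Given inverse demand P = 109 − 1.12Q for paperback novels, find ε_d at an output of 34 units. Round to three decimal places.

-1.862

At Q = 34, P = 109 − 1.12(34) = 70.92.
dP/dQ = −1.12, so dQ/dP = 1/(−1.12) = -0.893.
ε = (dQ/dP)(P/Q) = (-0.893)(70.92/34).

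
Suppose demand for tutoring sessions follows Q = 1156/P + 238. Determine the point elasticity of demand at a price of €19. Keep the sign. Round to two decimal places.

At P = 19, Q = 298.842.
dQ/dP = −1156/P² = -3.202.
ε = (dQ/dP)(P/Q) = (-3.202)(19/298.842).

-0.20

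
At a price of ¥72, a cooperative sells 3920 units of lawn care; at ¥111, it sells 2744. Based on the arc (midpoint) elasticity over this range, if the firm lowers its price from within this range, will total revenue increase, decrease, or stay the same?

Arc ε = (-1176/39)(91.50/3332.0) ≈ -0.828.
|ε| = 0.83 < 1, so demand is inelastic. A price cut therefore reduces total revenue.

decrease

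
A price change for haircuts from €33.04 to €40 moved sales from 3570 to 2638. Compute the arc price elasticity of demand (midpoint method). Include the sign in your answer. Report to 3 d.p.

ΔQ = 2638 − 3570 = -932; ΔP = 40 − 33.04 = 6.96.
Midpoints: P̄ = 36.52, Q̄ = 3104.0.
ε = (ΔQ/ΔP)(P̄/Q̄) = (-932/6.96)(36.52/3104.0).

-1.575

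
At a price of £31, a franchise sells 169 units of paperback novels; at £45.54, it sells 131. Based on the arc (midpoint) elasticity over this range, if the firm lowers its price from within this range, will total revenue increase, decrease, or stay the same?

Arc ε = (-38/14.54)(38.27/150.0) ≈ -0.667.
|ε| = 0.67 < 1, so demand is inelastic. A price cut therefore reduces total revenue.

decrease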